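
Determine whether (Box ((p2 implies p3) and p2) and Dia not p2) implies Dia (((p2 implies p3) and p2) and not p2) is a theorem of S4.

Tableau for the negation not ((Box ((p2 implies p3) and p2) and Dia not p2) implies Dia (((p2 implies p3) and p2) and not p2)):
1. not ((Box ((p2 implies p3) and p2) and Dia not p2) implies Dia (((p2 implies p3) and p2) and not p2)), u
2. Box ((p2 implies p3) and p2) and Dia not p2, u
3. not Dia (((p2 implies p3) and p2) and not p2), u
4. Box ((p2 implies p3) and p2), u
5. Dia not p2, u
6. not (((p2 implies p3) and p2) and not p2), u
7. (p2 implies p3) and p2, u
8. p2 implies p3, u
9. p2, u
10. p3, u
11. not p2, v
12. not (((p2 implies p3) and p2) and not p2), v
13. (p2 implies p3) and p2, v
14. p2 implies p3, v
15. p2, v
Accessibility: uRu, uRv, vRv
Branch closes: p2 and not p2 both at v.
Every branch of the negation's tableau closes; the branch above is one of them.

Valid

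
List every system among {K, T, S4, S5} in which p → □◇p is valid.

S5-tableau for the negation ¬(p → □◇p):
1. ¬(p → □◇p), 0
2. p, 0   [¬→-rule on 1]
3. ¬□◇p, 0   [¬→-rule on 1]
4. ¬◇p, 1   [¬□-rule on 3: fresh world 1, 0R1]
5. ¬p, 0   [¬◇-rule on 4 via 1R0]
Accessibility: 0R0, 0R1, 1R0, 1R1
Branch closes: p and ¬p both at 0.
Every branch closes (one shown): valid in S5.
S4-tableau for the negation ¬(p → □◇p):
1. ¬(p → □◇p), 0
2. p, 0   [¬→-rule on 1]
3. ¬□◇p, 0   [¬→-rule on 1]
4. ¬◇p, 1   [¬□-rule on 3: fresh world 1, 0R1]
5. ¬p, 1   [¬◇-rule on 4 via 1R1]
Accessibility: 0R0, 0R1, 1R1
Complete open branch: countermodel on an S4-frame, so not valid in S4, nor in K, T (the same frame is also a K-frame and a T-frame).

S5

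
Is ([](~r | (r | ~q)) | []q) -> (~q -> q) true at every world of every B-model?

Tableau for the negation ~(([](~r | (r | ~q)) | []q) -> (~q -> q)):
1. ~(([](~r | (r | ~q)) | []q) -> (~q -> q)), w0
2. [](~r | (r | ~q)) | []q, w0   [~->-rule on 1]
3. ~(~q -> q), w0   [~->-rule on 1]
4. ~q, w0   [~->-rule on 3]
5. [](~r | (r | ~q)), w0   [|-rule on 2 (branches; this branch)]
6. ~r | (r | ~q), w0   [[]-rule on 5 via w0Rw0]
7. r | ~q, w0   [|-rule on 6 (branches; this branch)]
Accessibility: w0Rw0
The negation has an open branch (countermodel exists).

Invalid (countermodel exists)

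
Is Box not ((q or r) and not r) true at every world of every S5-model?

Tableau for the negation not Box not ((q or r) and not r):
1. not Box not ((q or r) and not r), w0
2. (q or r) and not r, w1   [neg-Box-rule on 1: fresh world w1, w0Rw1]
3. q or r, w1   [and-rule on 2]
4. not r, w1   [and-rule on 2]
5. q, w1   [or-rule on 3 (branches; this branch)]
Accessibility: w0Rw0, w0Rw1, w1Rw0, w1Rw1
The negation has an open branch (countermodel exists).

No, not valid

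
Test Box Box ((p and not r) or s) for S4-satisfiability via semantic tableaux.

Satisfiable

1. Box Box ((p and not r) or s), 0
2. Box ((p and not r) or s), 0
3. (p and not r) or s, 0
4. s, 0
Accessibility: 0R0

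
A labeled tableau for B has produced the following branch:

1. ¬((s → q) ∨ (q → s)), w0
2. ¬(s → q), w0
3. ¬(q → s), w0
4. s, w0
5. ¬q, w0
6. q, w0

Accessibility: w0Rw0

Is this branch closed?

Both q and ¬q appear at w0.

Closed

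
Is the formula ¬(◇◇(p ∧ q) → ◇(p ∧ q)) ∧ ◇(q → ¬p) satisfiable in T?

Satisfiable

1. ¬(◇◇(p ∧ q) → ◇(p ∧ q)) ∧ ◇(q → ¬p), 0
2. ¬(◇◇(p ∧ q) → ◇(p ∧ q)), 0   [∧-rule on 1]
3. ◇(q → ¬p), 0   [∧-rule on 1]
4. ◇◇(p ∧ q), 0   [¬→-rule on 2]
5. ¬◇(p ∧ q), 0   [¬→-rule on 2]
6. ¬(p ∧ q), 0   [¬◇-rule on 5 via 0R0]
7. ¬q, 0   [¬∧-rule on 6 (branches; this branch)]
8. q → ¬p, 1   [◇-rule on 3: fresh world 1, 0R1]
9. ¬(p ∧ q), 1   [¬◇-rule on 5 via 0R1]
10. ¬p, 1   [→-rule on 8 (branches; this branch)]
11. ¬q, 1   [¬∧-rule on 9 (branches; this branch)]
12. ◇(p ∧ q), 2   [◇-rule on 4: fresh world 2, 0R2]
13. ¬(p ∧ q), 2   [¬◇-rule on 5 via 0R2]
14. ¬q, 2   [¬∧-rule on 13 (branches; this branch)]
15. p ∧ q, 3   [◇-rule on 12: fresh world 3, 2R3]
16. p, 3   [∧-rule on 15]
17. q, 3   [∧-rule on 15]
Accessibility: 0R0, 0R1, 0R2, 1R1, 2R2, 2R3, 3R3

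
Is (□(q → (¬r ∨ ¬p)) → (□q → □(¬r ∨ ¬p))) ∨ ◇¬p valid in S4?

Tableau for the negation ¬((□(q → (¬r ∨ ¬p)) → (□q → □(¬r ∨ ¬p))) ∨ ◇¬p):
1. ¬((□(q → (¬r ∨ ¬p)) → (□q → □(¬r ∨ ¬p))) ∨ ◇¬p), w0
2. ¬(□(q → (¬r ∨ ¬p)) → (□q → □(¬r ∨ ¬p))), w0
3. ¬◇¬p, w0
4. □(q → (¬r ∨ ¬p)), w0
5. ¬(□q → □(¬r ∨ ¬p)), w0
6. □q, w0
7. ¬□(¬r ∨ ¬p), w0
8. p, w0
9. q → (¬r ∨ ¬p), w0
10. q, w0
11. ¬r ∨ ¬p, w0
12. ¬r, w0
13. ¬(¬r ∨ ¬p), w1
14. r, w1
15. p, w1
16. q → (¬r ∨ ¬p), w1
17. q, w1
18. ¬r ∨ ¬p, w1
19. ¬p, w1
Accessibility: w0Rw0, w0Rw1, w1Rw1
Branch closes: p and ¬p both at w1.
Every branch of the negation's tableau closes; the branch above is one of them.

Valid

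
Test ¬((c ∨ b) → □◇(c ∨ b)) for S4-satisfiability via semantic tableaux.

Yes, satisfiable

1. ¬((c ∨ b) → □◇(c ∨ b)), 0
2. c ∨ b, 0
3. ¬□◇(c ∨ b), 0
4. b, 0
5. ¬◇(c ∨ b), 1
6. ¬(c ∨ b), 1
7. ¬c, 1
8. ¬b, 1
Accessibility: 0R0, 0R1, 1R1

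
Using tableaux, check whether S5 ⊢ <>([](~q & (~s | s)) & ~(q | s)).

No, not valid

Tableau for the negation ~<>([](~q & (~s | s)) & ~(q | s)):
1. ~<>([](~q & (~s | s)) & ~(q | s)), 0
2. ~([](~q & (~s | s)) & ~(q | s)), 0
3. q | s, 0
4. s, 0
Accessibility: 0R0
The negation has an open branch (countermodel exists).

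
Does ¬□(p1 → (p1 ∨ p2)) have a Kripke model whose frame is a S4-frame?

Unsatisfiable (every branch closes)

1. ¬□(p1 → (p1 ∨ p2)), u
2. ¬(p1 → (p1 ∨ p2)), v
3. p1, v
4. ¬(p1 ∨ p2), v
5. ¬p1, v
6. ¬p2, v
Accessibility: uRu, uRv, vRv
Branch closes: p1 and ¬p1 both at v.
All branches of the tableau close; one closing branch shown above.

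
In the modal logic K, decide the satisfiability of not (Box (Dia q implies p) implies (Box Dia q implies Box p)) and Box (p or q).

1. not (Box (Dia q implies p) implies (Box Dia q implies Box p)) and Box (p or q), u
2. not (Box (Dia q implies p) implies (Box Dia q implies Box p)), u
3. Box (p or q), u
4. Box (Dia q implies p), u
5. not (Box Dia q implies Box p), u
6. Box Dia q, u
7. not Box p, u
8. not p, v
9. p or q, v
10. Dia q implies p, v
11. Dia q, v
12. q, v
13. not Dia q, v
14. q, w
15. not q, w
Accessibility: uRv, vRw
Branch closes: q and not q both at w.
Every branch closes; the branch above is one of them.

Unsatisfiable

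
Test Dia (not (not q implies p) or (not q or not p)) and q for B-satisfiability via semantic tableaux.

1. Dia (not (not q implies p) or (not q or not p)) and q, 0
2. Dia (not (not q implies p) or (not q or not p)), 0
3. q, 0
4. not (not q implies p) or (not q or not p), 1
5. not q or not p, 1
6. not p, 1
Accessibility: 0R0, 0R1, 1R0, 1R1

Yes, satisfiable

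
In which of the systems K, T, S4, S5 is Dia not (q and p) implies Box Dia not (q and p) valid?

S5

S5-tableau for the negation not (Dia not (q and p) implies Box Dia not (q and p)):
1. not (Dia not (q and p) implies Box Dia not (q and p)), w0
2. Dia not (q and p), w0   [neg-implies-rule on 1]
3. not Box Dia not (q and p), w0   [neg-implies-rule on 1]
4. not (q and p), w1   [Dia-rule on 2: fresh world w1, w0Rw1]
5. not p, w1   [neg-and-rule on 4 (branches; this branch)]
6. not Dia not (q and p), w2   [neg-Box-rule on 3: fresh world w2, w0Rw2]
7. q and p, w0   [neg-Dia-rule on 6 via w2Rw0]
8. q, w0   [and-rule on 7]
9. p, w0   [and-rule on 7]
10. q and p, w1   [neg-Dia-rule on 6 via w2Rw1]
11. q, w1   [and-rule on 10]
12. p, w1   [and-rule on 10]
Accessibility: w0Rw0, w0Rw1, w0Rw2, w1Rw0, w1Rw1, w1Rw2, w2Rw0, w2Rw1, w2Rw2
Branch closes: p and not p both at w1.
Every branch closes (one shown): valid in S5.
S4-tableau for the negation not (Dia not (q and p) implies Box Dia not (q and p)):
1. not (Dia not (q and p) implies Box Dia not (q and p)), w0
2. Dia not (q and p), w0   [neg-implies-rule on 1]
3. not Box Dia not (q and p), w0   [neg-implies-rule on 1]
4. not (q and p), w1   [Dia-rule on 2: fresh world w1, w0Rw1]
5. not p, w1   [neg-and-rule on 4 (branches; this branch)]
6. not Dia not (q and p), w2   [neg-Box-rule on 3: fresh world w2, w0Rw2]
7. q and p, w2   [neg-Dia-rule on 6 via w2Rw2]
8. q, w2   [and-rule on 7]
9. p, w2   [and-rule on 7]
Accessibility: w0Rw0, w0Rw1, w0Rw2, w1Rw1, w2Rw2
Complete open branch: countermodel on an S4-frame, so not valid in S4, nor in K, T (the same frame is also a K-frame and a T-frame).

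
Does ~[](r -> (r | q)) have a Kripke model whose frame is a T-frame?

1. ~[](r -> (r | q)), u
2. ~(r -> (r | q)), v
3. r, v
4. ~(r | q), v
5. ~r, v
6. ~q, v
Accessibility: uRu, uRv, vRv
Branch closes: r and ~r both at v.
(One branch shown.) All branches close.

No, unsatisfiable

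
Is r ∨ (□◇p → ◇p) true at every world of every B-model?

Yes, valid

Tableau for the negation ¬(r ∨ (□◇p → ◇p)):
1. ¬(r ∨ (□◇p → ◇p)), w0
2. ¬r, w0
3. ¬(□◇p → ◇p), w0
4. □◇p, w0
5. ¬◇p, w0
6. ◇p, w0
7. ¬p, w0
8. p, w1
9. ◇p, w1
10. ¬p, w1
Accessibility: w0Rw0, w0Rw1, w1Rw0, w1Rw1
Branch closes: p and ¬p both at w1.
All branches of the negation close; one closing branch shown above.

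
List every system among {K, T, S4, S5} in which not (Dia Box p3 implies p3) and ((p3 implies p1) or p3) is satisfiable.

K, T, S4

S5-tableau for the formula:
1. not (Dia Box p3 implies p3) and ((p3 implies p1) or p3), u
2. not (Dia Box p3 implies p3), u
3. (p3 implies p1) or p3, u
4. Dia Box p3, u
5. not p3, u
6. p3 implies p1, u
7. p1, u
8. Box p3, v
9. p3, u
Accessibility: uRu, uRv, vRu, vRv
Branch closes: p3 and not p3 both at u.
Every branch closes (one shown): unsatisfiable in S5.
S4-tableau for the formula:
1. not (Dia Box p3 implies p3) and ((p3 implies p1) or p3), u
2. not (Dia Box p3 implies p3), u
3. (p3 implies p1) or p3, u
4. Dia Box p3, u
5. not p3, u
6. p3 implies p1, u
7. p1, u
8. Box p3, v
9. p3, v
Accessibility: uRu, uRv, vRv
Complete open branch: satisfiable in S4, hence also in K, T (this S4-model is also a K-model and a T-model).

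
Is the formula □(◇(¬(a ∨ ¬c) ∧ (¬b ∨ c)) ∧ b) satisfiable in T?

1. □(◇(¬(a ∨ ¬c) ∧ (¬b ∨ c)) ∧ b), w0
2. ◇(¬(a ∨ ¬c) ∧ (¬b ∨ c)) ∧ b, w0
3. ◇(¬(a ∨ ¬c) ∧ (¬b ∨ c)), w0
4. b, w0
5. ¬(a ∨ ¬c) ∧ (¬b ∨ c), w1
6. ¬(a ∨ ¬c), w1
7. ¬b ∨ c, w1
8. ¬a, w1
9. c, w1
10. ◇(¬(a ∨ ¬c) ∧ (¬b ∨ c)) ∧ b, w1
11. ◇(¬(a ∨ ¬c) ∧ (¬b ∨ c)), w1
12. b, w1
13. ¬(a ∨ ¬c) ∧ (¬b ∨ c), w2
14. ¬(a ∨ ¬c), w2
15. ¬b ∨ c, w2
16. ¬a, w2
17. c, w2
Accessibility: w0Rw0, w0Rw1, w1Rw1, w1Rw2, w2Rw2

Yes, satisfiable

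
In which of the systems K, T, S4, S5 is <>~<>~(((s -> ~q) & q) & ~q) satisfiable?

K-tableau for the formula:
1. <>~<>~(((s -> ~q) & q) & ~q), w0
2. ~<>~(((s -> ~q) & q) & ~q), w1   [<>-rule on 1: fresh world w1, w0Rw1]
Accessibility: w0Rw1
Complete open branch: satisfiable in K.
T-tableau for the formula:
1. <>~<>~(((s -> ~q) & q) & ~q), w0
2. ~<>~(((s -> ~q) & q) & ~q), w1   [<>-rule on 1: fresh world w1, w0Rw1]
3. ((s -> ~q) & q) & ~q, w1   [~<>-rule on 2 via w1Rw1]
4. (s -> ~q) & q, w1   [&-rule on 3]
5. ~q, w1   [&-rule on 3]
6. s -> ~q, w1   [&-rule on 4]
7. q, w1   [&-rule on 4]
Accessibility: w0Rw0, w0Rw1, w1Rw1
Branch closes: q and ~q both at w1.
Every branch closes (one shown): unsatisfiable in T, hence also in S4, S5 (every S4/S5-frame is a T-frame).

K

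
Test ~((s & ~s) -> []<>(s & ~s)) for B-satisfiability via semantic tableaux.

1. ~((s & ~s) -> []<>(s & ~s)), u
2. s & ~s, u   [~->-rule on 1]
3. ~[]<>(s & ~s), u   [~->-rule on 1]
4. s, u   [&-rule on 2]
5. ~s, u   [&-rule on 2]
Accessibility: uRu
Branch closes: s and ~s both at u.
(One branch shown.) All branches close.

No, unsatisfiable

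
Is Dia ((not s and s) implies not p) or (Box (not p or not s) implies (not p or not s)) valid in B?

Valid in B

Tableau for the negation not (Dia ((not s and s) implies not p) or (Box (not p or not s) implies (not p or not s))):
1. not (Dia ((not s and s) implies not p) or (Box (not p or not s) implies (not p or not s))), u
2. not Dia ((not s and s) implies not p), u   [neg-or-rule on 1]
3. not (Box (not p or not s) implies (not p or not s)), u   [neg-or-rule on 1]
4. Box (not p or not s), u   [neg-implies-rule on 3]
5. not (not p or not s), u   [neg-implies-rule on 3]
6. p, u   [neg-or-rule on 5]
7. s, u   [neg-or-rule on 5]
8. not ((not s and s) implies not p), u   [neg-Dia-rule on 2 via uRu]
9. not s and s, u   [neg-implies-rule on 8]
10. not s, u   [and-rule on 9]
Accessibility: uRu
Branch closes: s and not s both at u.
All branches of the negation close; one closing branch shown above.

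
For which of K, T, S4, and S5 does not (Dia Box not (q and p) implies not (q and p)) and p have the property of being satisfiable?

K, T, S4

S5-tableau for the formula:
1. not (Dia Box not (q and p) implies not (q and p)) and p, 0
2. not (Dia Box not (q and p) implies not (q and p)), 0
3. p, 0
4. Dia Box not (q and p), 0
5. q and p, 0
6. q, 0
7. Box not (q and p), 1
8. not (q and p), 0
9. not (q and p), 1
10. not p, 0
Accessibility: 0R0, 0R1, 1R0, 1R1
Branch closes: p and not p both at 0.
Every branch closes (one shown): unsatisfiable in S5.
S4-tableau for the formula:
1. not (Dia Box not (q and p) implies not (q and p)) and p, 0
2. not (Dia Box not (q and p) implies not (q and p)), 0
3. p, 0
4. Dia Box not (q and p), 0
5. q and p, 0
6. q, 0
7. Box not (q and p), 1
8. not (q and p), 1
9. not p, 1
Accessibility: 0R0, 0R1, 1R1
Complete open branch: satisfiable in S4, hence also in K, T (this S4-model is also a K-model and a T-model).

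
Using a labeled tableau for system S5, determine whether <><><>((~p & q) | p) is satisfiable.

Satisfiable (open branch found)

1. <><><>((~p & q) | p), 0
2. <><>((~p & q) | p), 1
3. <>((~p & q) | p), 2
4. (~p & q) | p, 3
5. p, 3
Accessibility: 0R0, 0R1, 0R2, 0R3, 1R0, 1R1, 1R2, 1R3, 2R0, 2R1, 2R2, 2R3, 3R0, 3R1, 3R2, 3R3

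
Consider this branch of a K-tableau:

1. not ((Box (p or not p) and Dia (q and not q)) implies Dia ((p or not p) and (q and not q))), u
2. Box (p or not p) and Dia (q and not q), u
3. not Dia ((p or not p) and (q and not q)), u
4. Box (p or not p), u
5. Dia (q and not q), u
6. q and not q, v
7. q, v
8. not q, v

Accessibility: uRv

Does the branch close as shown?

Yes, closed

Both q and not q appear at v.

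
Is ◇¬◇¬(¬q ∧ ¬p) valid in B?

Tableau for the negation ¬◇¬◇¬(¬q ∧ ¬p):
1. ¬◇¬◇¬(¬q ∧ ¬p), 0
2. ◇¬(¬q ∧ ¬p), 0
3. ¬(¬q ∧ ¬p), 1
4. ◇¬(¬q ∧ ¬p), 1
5. p, 1
6. ¬(¬q ∧ ¬p), 2
7. p, 2
Accessibility: 0R0, 0R1, 1R0, 1R1, 1R2, 2R1, 2R2
The negation has an open branch (countermodel exists).

Not valid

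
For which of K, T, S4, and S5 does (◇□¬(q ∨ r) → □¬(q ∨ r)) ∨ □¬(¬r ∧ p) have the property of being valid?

S5-tableau for the negation ¬((◇□¬(q ∨ r) → □¬(q ∨ r)) ∨ □¬(¬r ∧ p)):
1. ¬((◇□¬(q ∨ r) → □¬(q ∨ r)) ∨ □¬(¬r ∧ p)), w0
2. ¬(◇□¬(q ∨ r) → □¬(q ∨ r)), w0
3. ¬□¬(¬r ∧ p), w0
4. ◇□¬(q ∨ r), w0
5. ¬□¬(q ∨ r), w0
6. ¬r ∧ p, w1
7. ¬r, w1
8. p, w1
9. □¬(q ∨ r), w2
10. ¬(q ∨ r), w0
11. ¬q, w0
12. ¬r, w0
13. ¬(q ∨ r), w1
14. ¬q, w1
15. ¬(q ∨ r), w2
16. ¬q, w2
17. ¬r, w2
18. q ∨ r, w3
19. ¬(q ∨ r), w3
20. ¬q, w3
21. ¬r, w3
22. r, w3
Accessibility: w0Rw0, w0Rw1, w0Rw2, w0Rw3, w1Rw0, w1Rw1, w1Rw2, w1Rw3, w2Rw0, w2Rw1, w2Rw2, w2Rw3, w3Rw0, w3Rw1, w3Rw2, w3Rw3
Branch closes: r and ¬r both at w3.
Every branch closes (one shown): valid in S5.
S4-tableau for the negation ¬((◇□¬(q ∨ r) → □¬(q ∨ r)) ∨ □¬(¬r ∧ p)):
1. ¬((◇□¬(q ∨ r) → □¬(q ∨ r)) ∨ □¬(¬r ∧ p)), w0
2. ¬(◇□¬(q ∨ r) → □¬(q ∨ r)), w0
3. ¬□¬(¬r ∧ p), w0
4. ◇□¬(q ∨ r), w0
5. ¬□¬(q ∨ r), w0
6. ¬r ∧ p, w1
7. ¬r, w1
8. p, w1
9. □¬(q ∨ r), w2
10. ¬(q ∨ r), w2
11. ¬q, w2
12. ¬r, w2
13. q ∨ r, w3
14. r, w3
Accessibility: w0Rw0, w0Rw1, w0Rw2, w0Rw3, w1Rw1, w2Rw2, w3Rw3
Complete open branch: countermodel on an S4-frame, so not valid in S4, nor in K, T (the same frame is also a K-frame and a T-frame).

S5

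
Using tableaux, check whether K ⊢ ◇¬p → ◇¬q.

Tableau for the negation ¬(◇¬p → ◇¬q):
1. ¬(◇¬p → ◇¬q), u
2. ◇¬p, u   [¬→-rule on 1]
3. ¬◇¬q, u   [¬→-rule on 1]
4. ¬p, v   [◇-rule on 2: fresh world v, uRv]
5. q, v   [¬◇-rule on 3 via uRv]
Accessibility: uRv
The negation has an open branch (countermodel exists).

No, not valid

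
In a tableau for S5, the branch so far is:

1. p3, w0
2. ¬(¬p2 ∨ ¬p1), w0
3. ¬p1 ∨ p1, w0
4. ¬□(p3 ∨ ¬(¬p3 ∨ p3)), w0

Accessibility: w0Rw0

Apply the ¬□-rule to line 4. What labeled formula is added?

a fresh world w1 with w0Rw1, and ¬(p3 ∨ ¬(¬p3 ∨ p3)) at w1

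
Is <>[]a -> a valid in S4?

Not valid

Tableau for the negation ~(<>[]a -> a):
1. ~(<>[]a -> a), u
2. <>[]a, u
3. ~a, u
4. []a, v
5. a, v
Accessibility: uRu, uRv, vRv
The negation has an open branch (countermodel exists).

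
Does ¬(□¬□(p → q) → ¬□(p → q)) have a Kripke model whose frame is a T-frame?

1. ¬(□¬□(p → q) → ¬□(p → q)), w0
2. □¬□(p → q), w0   [¬→-rule on 1]
3. □(p → q), w0   [¬→-rule on 1]
4. ¬□(p → q), w0   [□-rule on 2 via w0Rw0]
5. p → q, w0   [□-rule on 3 via w0Rw0]
6. q, w0   [→-rule on 5 (branches; this branch)]
7. ¬(p → q), w1   [¬□-rule on 4: fresh world w1, w0Rw1]
8. p, w1   [¬→-rule on 7]
9. ¬q, w1   [¬→-rule on 7]
10. ¬□(p → q), w1   [□-rule on 2 via w0Rw1]
11. p → q, w1   [□-rule on 3 via w0Rw1]
12. q, w1   [→-rule on 11 (branches; this branch)]
Accessibility: w0Rw0, w0Rw1, w1Rw1
Branch closes: q and ¬q both at w1.
Every branch closes; the branch above is one of them.

Unsatisfiable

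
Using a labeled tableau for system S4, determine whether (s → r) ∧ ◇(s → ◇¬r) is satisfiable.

Yes, satisfiable

1. (s → r) ∧ ◇(s → ◇¬r), u
2. s → r, u
3. ◇(s → ◇¬r), u
4. r, u
5. s → ◇¬r, v
6. ◇¬r, v
7. ¬r, w
Accessibility: uRu, uRv, uRw, vRv, vRw, wRw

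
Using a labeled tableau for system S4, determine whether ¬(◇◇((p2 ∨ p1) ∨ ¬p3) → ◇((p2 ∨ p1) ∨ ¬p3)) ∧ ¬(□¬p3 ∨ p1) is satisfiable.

No, unsatisfiable

1. ¬(◇◇((p2 ∨ p1) ∨ ¬p3) → ◇((p2 ∨ p1) ∨ ¬p3)) ∧ ¬(□¬p3 ∨ p1), w0
2. ¬(◇◇((p2 ∨ p1) ∨ ¬p3) → ◇((p2 ∨ p1) ∨ ¬p3)), w0
3. ¬(□¬p3 ∨ p1), w0
4. ◇◇((p2 ∨ p1) ∨ ¬p3), w0
5. ¬◇((p2 ∨ p1) ∨ ¬p3), w0
6. ¬□¬p3, w0
7. ¬p1, w0
8. ¬((p2 ∨ p1) ∨ ¬p3), w0
9. ¬(p2 ∨ p1), w0
10. p3, w0
11. ¬p2, w0
12. ◇((p2 ∨ p1) ∨ ¬p3), w1
13. ¬((p2 ∨ p1) ∨ ¬p3), w1
14. ¬(p2 ∨ p1), w1
15. p3, w1
16. ¬p2, w1
17. ¬p1, w1
18. p3, w2
19. ¬((p2 ∨ p1) ∨ ¬p3), w2
20. ¬(p2 ∨ p1), w2
21. ¬p2, w2
22. ¬p1, w2
23. (p2 ∨ p1) ∨ ¬p3, w3
24. ¬((p2 ∨ p1) ∨ ¬p3), w3
25. ¬(p2 ∨ p1), w3
26. p3, w3
27. ¬p2, w3
28. ¬p1, w3
29. p2 ∨ p1, w3
30. p1, w3
Accessibility: w0Rw0, w0Rw1, w0Rw2, w0Rw3, w1Rw1, w1Rw3, w2Rw2, w3Rw3
Branch closes: p1 and ¬p1 both at w3.
All branches of the tableau close; one closing branch shown above.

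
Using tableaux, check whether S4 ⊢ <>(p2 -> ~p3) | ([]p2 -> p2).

Tableau for the negation ~(<>(p2 -> ~p3) | ([]p2 -> p2)):
1. ~(<>(p2 -> ~p3) | ([]p2 -> p2)), 0
2. ~<>(p2 -> ~p3), 0
3. ~([]p2 -> p2), 0
4. []p2, 0
5. ~p2, 0
6. ~(p2 -> ~p3), 0
7. p2, 0
8. p3, 0
Accessibility: 0R0
Branch closes: p2 and ~p2 both at 0.
Every branch of the negation's tableau closes; the branch above is one of them.

Valid in S4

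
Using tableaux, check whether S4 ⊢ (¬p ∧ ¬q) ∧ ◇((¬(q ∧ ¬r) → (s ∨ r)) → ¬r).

Not valid

Tableau for the negation ¬((¬p ∧ ¬q) ∧ ◇((¬(q ∧ ¬r) → (s ∨ r)) → ¬r)):
1. ¬((¬p ∧ ¬q) ∧ ◇((¬(q ∧ ¬r) → (s ∨ r)) → ¬r)), 0
2. ¬◇((¬(q ∧ ¬r) → (s ∨ r)) → ¬r), 0   [¬∧-rule on 1 (branches; this branch)]
3. ¬((¬(q ∧ ¬r) → (s ∨ r)) → ¬r), 0   [¬◇-rule on 2 via 0R0]
4. ¬(q ∧ ¬r) → (s ∨ r), 0   [¬→-rule on 3]
5. r, 0   [¬→-rule on 3]
6. s ∨ r, 0   [→-rule on 4 (branches; this branch)]
Accessibility: 0R0
The negation has an open branch (countermodel exists).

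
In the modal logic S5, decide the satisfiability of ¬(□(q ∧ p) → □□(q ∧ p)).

Unsatisfiable

1. ¬(□(q ∧ p) → □□(q ∧ p)), u
2. □(q ∧ p), u
3. ¬□□(q ∧ p), u
4. q ∧ p, u
5. q, u
6. p, u
7. ¬□(q ∧ p), v
8. q ∧ p, v
9. q, v
10. p, v
11. ¬(q ∧ p), w
12. q ∧ p, w
13. q, w
14. p, w
15. ¬p, w
Accessibility: uRu, uRv, uRw, vRu, vRv, vRw, wRu, wRv, wRw
Branch closes: p and ¬p both at w.
All branches of the tableau close; one closing branch shown above.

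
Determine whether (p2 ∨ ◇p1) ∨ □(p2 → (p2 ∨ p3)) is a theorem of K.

Valid in K

Tableau for the negation ¬((p2 ∨ ◇p1) ∨ □(p2 → (p2 ∨ p3))):
1. ¬((p2 ∨ ◇p1) ∨ □(p2 → (p2 ∨ p3))), u
2. ¬(p2 ∨ ◇p1), u
3. ¬□(p2 → (p2 ∨ p3)), u
4. ¬p2, u
5. ¬◇p1, u
6. ¬(p2 → (p2 ∨ p3)), v
7. p2, v
8. ¬(p2 ∨ p3), v
9. ¬p2, v
10. ¬p3, v
Accessibility: uRv
Branch closes: p2 and ¬p2 both at v.
Every branch of the negation's tableau closes; the branch above is one of them.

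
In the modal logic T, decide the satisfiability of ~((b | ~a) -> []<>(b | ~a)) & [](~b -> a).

Satisfiable

1. ~((b | ~a) -> []<>(b | ~a)) & [](~b -> a), 0
2. ~((b | ~a) -> []<>(b | ~a)), 0
3. [](~b -> a), 0
4. b | ~a, 0
5. ~[]<>(b | ~a), 0
6. ~b -> a, 0
7. ~a, 0
8. b, 0
9. ~<>(b | ~a), 1
10. ~b -> a, 1
11. ~(b | ~a), 1
12. ~b, 1
13. a, 1
Accessibility: 0R0, 0R1, 1R1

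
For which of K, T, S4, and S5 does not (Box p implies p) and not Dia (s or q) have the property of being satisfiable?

T-tableau for the formula:
1. not (Box p implies p) and not Dia (s or q), 0
2. not (Box p implies p), 0
3. not Dia (s or q), 0
4. Box p, 0
5. not p, 0
6. not (s or q), 0
7. not s, 0
8. not q, 0
9. p, 0
Accessibility: 0R0
Branch closes: p and not p both at 0.
Every branch closes (one shown): unsatisfiable in T, hence also in S4, S5 (every S4/S5-frame is a T-frame).
K-tableau for the formula:
1. not (Box p implies p) and not Dia (s or q), 0
2. not (Box p implies p), 0
3. not Dia (s or q), 0
4. Box p, 0
5. not p, 0
Complete open branch: satisfiable in K.

K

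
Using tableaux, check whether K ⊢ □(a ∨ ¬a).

Valid in K

Tableau for the negation ¬□(a ∨ ¬a):
1. ¬□(a ∨ ¬a), u
2. ¬(a ∨ ¬a), v
3. ¬a, v
4. a, v
Accessibility: uRv
Branch closes: a and ¬a both at v.
Every branch of the negation's tableau closes; the branch above is one of them.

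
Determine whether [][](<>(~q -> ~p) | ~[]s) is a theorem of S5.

Tableau for the negation ~[][](<>(~q -> ~p) | ~[]s):
1. ~[][](<>(~q -> ~p) | ~[]s), u
2. ~[](<>(~q -> ~p) | ~[]s), v   [~[]-rule on 1: fresh world v, uRv]
3. ~(<>(~q -> ~p) | ~[]s), w   [~[]-rule on 2: fresh world w, vRw]
4. ~<>(~q -> ~p), w   [~|-rule on 3]
5. []s, w   [~|-rule on 3]
6. ~(~q -> ~p), u   [~<>-rule on 4 via wRu]
7. ~q, u   [~->-rule on 6]
8. p, u   [~->-rule on 6]
9. ~(~q -> ~p), v   [~<>-rule on 4 via wRv]
10. ~q, v   [~->-rule on 9]
11. p, v   [~->-rule on 9]
12. ~(~q -> ~p), w   [~<>-rule on 4 via wRw]
13. ~q, w   [~->-rule on 12]
14. p, w   [~->-rule on 12]
15. s, u   [[]-rule on 5 via wRu]
16. s, v   [[]-rule on 5 via wRv]
17. s, w   [[]-rule on 5 via wRw]
Accessibility: uRu, uRv, uRw, vRu, vRv, vRw, wRu, wRv, wRw
The negation has an open branch (countermodel exists).

Invalid (countermodel exists)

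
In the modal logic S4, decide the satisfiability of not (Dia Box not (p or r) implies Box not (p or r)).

Yes, satisfiable

1. not (Dia Box not (p or r) implies Box not (p or r)), w0
2. Dia Box not (p or r), w0   [neg-implies-rule on 1]
3. not Box not (p or r), w0   [neg-implies-rule on 1]
4. Box not (p or r), w1   [Dia-rule on 2: fresh world w1, w0Rw1]
5. not (p or r), w1   [Box-rule on 4 via w1Rw1]
6. not p, w1   [neg-or-rule on 5]
7. not r, w1   [neg-or-rule on 5]
8. p or r, w2   [neg-Box-rule on 3: fresh world w2, w0Rw2]
9. r, w2   [or-rule on 8 (branches; this branch)]
Accessibility: w0Rw0, w0Rw1, w0Rw2, w1Rw1, w2Rw2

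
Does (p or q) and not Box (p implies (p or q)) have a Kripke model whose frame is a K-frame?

1. (p or q) and not Box (p implies (p or q)), w0
2. p or q, w0
3. not Box (p implies (p or q)), w0
4. q, w0
5. not (p implies (p or q)), w1
6. p, w1
7. not (p or q), w1
8. not p, w1
9. not q, w1
Accessibility: w0Rw1
Branch closes: p and not p both at w1.
(One branch shown.) All branches close.

No, unsatisfiable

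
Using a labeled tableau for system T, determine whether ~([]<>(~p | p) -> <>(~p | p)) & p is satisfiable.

Unsatisfiable

1. ~([]<>(~p | p) -> <>(~p | p)) & p, w0
2. ~([]<>(~p | p) -> <>(~p | p)), w0   [&-rule on 1]
3. p, w0   [&-rule on 1]
4. []<>(~p | p), w0   [~->-rule on 2]
5. ~<>(~p | p), w0   [~->-rule on 2]
6. <>(~p | p), w0   [[]-rule on 4 via w0Rw0]
7. ~(~p | p), w0   [~<>-rule on 5 via w0Rw0]
8. ~p, w0   [~|-rule on 7]
Accessibility: w0Rw0
Branch closes: p and ~p both at w0.
All branches of the tableau close; one closing branch shown above.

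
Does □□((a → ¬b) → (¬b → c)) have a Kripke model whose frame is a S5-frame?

Yes, satisfiable

1. □□((a → ¬b) → (¬b → c)), u
2. □((a → ¬b) → (¬b → c)), u   [□-rule on 1 via uRu]
3. (a → ¬b) → (¬b → c), u   [□-rule on 2 via uRu]
4. ¬b → c, u   [→-rule on 3 (branches; this branch)]
5. c, u   [→-rule on 4 (branches; this branch)]
Accessibility: uRu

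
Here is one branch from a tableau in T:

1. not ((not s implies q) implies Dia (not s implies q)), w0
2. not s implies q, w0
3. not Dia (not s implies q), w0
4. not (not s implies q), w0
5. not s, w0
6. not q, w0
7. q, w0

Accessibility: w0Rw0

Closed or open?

Both q and not q appear at w0.

Yes, closed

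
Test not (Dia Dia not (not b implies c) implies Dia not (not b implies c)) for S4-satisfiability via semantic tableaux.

1. not (Dia Dia not (not b implies c) implies Dia not (not b implies c)), w0
2. Dia Dia not (not b implies c), w0   [neg-implies-rule on 1]
3. not Dia not (not b implies c), w0   [neg-implies-rule on 1]
4. not b implies c, w0   [neg-Dia-rule on 3 via w0Rw0]
5. c, w0   [implies-rule on 4 (branches; this branch)]
6. Dia not (not b implies c), w1   [Dia-rule on 2: fresh world w1, w0Rw1]
7. not b implies c, w1   [neg-Dia-rule on 3 via w0Rw1]
8. c, w1   [implies-rule on 7 (branches; this branch)]
9. not (not b implies c), w2   [Dia-rule on 6: fresh world w2, w1Rw2]
10. not b, w2   [neg-implies-rule on 9]
11. not c, w2   [neg-implies-rule on 9]
12. not b implies c, w2   [neg-Dia-rule on 3 via w0Rw2]
13. c, w2   [implies-rule on 12 (branches; this branch)]
Accessibility: w0Rw0, w0Rw1, w0Rw2, w1Rw1, w1Rw2, w2Rw2
Branch closes: c and not c both at w2.
(One branch shown.) All branches close.

No, unsatisfiable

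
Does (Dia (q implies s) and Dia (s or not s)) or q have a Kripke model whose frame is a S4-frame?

1. (Dia (q implies s) and Dia (s or not s)) or q, w0
2. q, w0
Accessibility: w0Rw0

Yes, satisfiable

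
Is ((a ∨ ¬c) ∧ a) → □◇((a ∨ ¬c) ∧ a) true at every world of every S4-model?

Invalid (countermodel exists)

Tableau for the negation ¬(((a ∨ ¬c) ∧ a) → □◇((a ∨ ¬c) ∧ a)):
1. ¬(((a ∨ ¬c) ∧ a) → □◇((a ∨ ¬c) ∧ a)), w0
2. (a ∨ ¬c) ∧ a, w0
3. ¬□◇((a ∨ ¬c) ∧ a), w0
4. a ∨ ¬c, w0
5. a, w0
6. ¬c, w0
7. ¬◇((a ∨ ¬c) ∧ a), w1
8. ¬((a ∨ ¬c) ∧ a), w1
9. ¬a, w1
Accessibility: w0Rw0, w0Rw1, w1Rw1
The negation has an open branch (countermodel exists).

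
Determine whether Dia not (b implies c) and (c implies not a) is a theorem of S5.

Invalid (countermodel exists)

Tableau for the negation not (Dia not (b implies c) and (c implies not a)):
1. not (Dia not (b implies c) and (c implies not a)), w0
2. not (c implies not a), w0
3. c, w0
4. a, w0
Accessibility: w0Rw0
The negation has an open branch (countermodel exists).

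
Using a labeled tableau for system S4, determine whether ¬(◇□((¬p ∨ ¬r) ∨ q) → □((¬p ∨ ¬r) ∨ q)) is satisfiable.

1. ¬(◇□((¬p ∨ ¬r) ∨ q) → □((¬p ∨ ¬r) ∨ q)), w0
2. ◇□((¬p ∨ ¬r) ∨ q), w0   [¬→-rule on 1]
3. ¬□((¬p ∨ ¬r) ∨ q), w0   [¬→-rule on 1]
4. □((¬p ∨ ¬r) ∨ q), w1   [◇-rule on 2: fresh world w1, w0Rw1]
5. (¬p ∨ ¬r) ∨ q, w1   [□-rule on 4 via w1Rw1]
6. q, w1   [∨-rule on 5 (branches; this branch)]
7. ¬((¬p ∨ ¬r) ∨ q), w2   [¬□-rule on 3: fresh world w2, w0Rw2]
8. ¬(¬p ∨ ¬r), w2   [¬∨-rule on 7]
9. ¬q, w2   [¬∨-rule on 7]
10. p, w2   [¬∨-rule on 8]
11. r, w2   [¬∨-rule on 8]
Accessibility: w0Rw0, w0Rw1, w0Rw2, w1Rw1, w2Rw2

Satisfiable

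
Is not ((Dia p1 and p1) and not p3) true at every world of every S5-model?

Not valid

Tableau for the negation (Dia p1 and p1) and not p3:
1. (Dia p1 and p1) and not p3, 0
2. Dia p1 and p1, 0
3. not p3, 0
4. Dia p1, 0
5. p1, 0
6. p1, 1
Accessibility: 0R0, 0R1, 1R0, 1R1
The negation has an open branch (countermodel exists).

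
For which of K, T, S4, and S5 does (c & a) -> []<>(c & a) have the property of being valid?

S5

S5-tableau for the negation ~((c & a) -> []<>(c & a)):
1. ~((c & a) -> []<>(c & a)), w0
2. c & a, w0   [~->-rule on 1]
3. ~[]<>(c & a), w0   [~->-rule on 1]
4. c, w0   [&-rule on 2]
5. a, w0   [&-rule on 2]
6. ~<>(c & a), w1   [~[]-rule on 3: fresh world w1, w0Rw1]
7. ~(c & a), w0   [~<>-rule on 6 via w1Rw0]
8. ~(c & a), w1   [~<>-rule on 6 via w1Rw1]
9. ~a, w0   [~&-rule on 7 (branches; this branch)]
Accessibility: w0Rw0, w0Rw1, w1Rw0, w1Rw1
Branch closes: a and ~a both at w0.
Every branch closes (one shown): valid in S5.
S4-tableau for the negation ~((c & a) -> []<>(c & a)):
1. ~((c & a) -> []<>(c & a)), w0
2. c & a, w0   [~->-rule on 1]
3. ~[]<>(c & a), w0   [~->-rule on 1]
4. c, w0   [&-rule on 2]
5. a, w0   [&-rule on 2]
6. ~<>(c & a), w1   [~[]-rule on 3: fresh world w1, w0Rw1]
7. ~(c & a), w1   [~<>-rule on 6 via w1Rw1]
8. ~a, w1   [~&-rule on 7 (branches; this branch)]
Accessibility: w0Rw0, w0Rw1, w1Rw1
Complete open branch: countermodel on an S4-frame, so not valid in S4, nor in K, T (the same frame is also a K-frame and a T-frame).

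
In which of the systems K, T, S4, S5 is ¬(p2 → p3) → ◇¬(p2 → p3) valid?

T, S4, S5

T-tableau for the negation ¬(¬(p2 → p3) → ◇¬(p2 → p3)):
1. ¬(¬(p2 → p3) → ◇¬(p2 → p3)), 0
2. ¬(p2 → p3), 0
3. ¬◇¬(p2 → p3), 0
4. p2, 0
5. ¬p3, 0
6. p2 → p3, 0
7. p3, 0
Accessibility: 0R0
Branch closes: p3 and ¬p3 both at 0.
Every branch closes (one shown): valid in T, hence also in S4, S5 (every theorem of T is a theorem of S4 and S5).
K-tableau for the negation ¬(¬(p2 → p3) → ◇¬(p2 → p3)):
1. ¬(¬(p2 → p3) → ◇¬(p2 → p3)), 0
2. ¬(p2 → p3), 0
3. ¬◇¬(p2 → p3), 0
4. p2, 0
5. ¬p3, 0
Complete open branch: countermodel on a K-frame, so not valid in K.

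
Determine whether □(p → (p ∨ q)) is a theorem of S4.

Valid

Tableau for the negation ¬□(p → (p ∨ q)):
1. ¬□(p → (p ∨ q)), w0
2. ¬(p → (p ∨ q)), w1   [¬□-rule on 1: fresh world w1, w0Rw1]
3. p, w1   [¬→-rule on 2]
4. ¬(p ∨ q), w1   [¬→-rule on 2]
5. ¬p, w1   [¬∨-rule on 4]
6. ¬q, w1   [¬∨-rule on 4]
Accessibility: w0Rw0, w0Rw1, w1Rw1
Branch closes: p and ¬p both at w1.
Every branch of the negation's tableau closes; the branch above is one of them.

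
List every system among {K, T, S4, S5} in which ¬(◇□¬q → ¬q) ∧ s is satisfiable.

S5-tableau for the formula:
1. ¬(◇□¬q → ¬q) ∧ s, u
2. ¬(◇□¬q → ¬q), u
3. s, u
4. ◇□¬q, u
5. q, u
6. □¬q, v
7. ¬q, u
Accessibility: uRu, uRv, vRu, vRv
Branch closes: q and ¬q both at u.
Every branch closes (one shown): unsatisfiable in S5.
S4-tableau for the formula:
1. ¬(◇□¬q → ¬q) ∧ s, u
2. ¬(◇□¬q → ¬q), u
3. s, u
4. ◇□¬q, u
5. q, u
6. □¬q, v
7. ¬q, v
Accessibility: uRu, uRv, vRv
Complete open branch: satisfiable in S4, hence also in K, T (this S4-model is also a K-model and a T-model).

K, T, S4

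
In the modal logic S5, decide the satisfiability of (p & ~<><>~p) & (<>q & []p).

Satisfiable

1. (p & ~<><>~p) & (<>q & []p), w0
2. p & ~<><>~p, w0
3. <>q & []p, w0
4. p, w0
5. ~<><>~p, w0
6. <>q, w0
7. []p, w0
8. ~<>~p, w0
9. q, w1
10. ~<>~p, w1
11. p, w1
Accessibility: w0Rw0, w0Rw1, w1Rw0, w1Rw1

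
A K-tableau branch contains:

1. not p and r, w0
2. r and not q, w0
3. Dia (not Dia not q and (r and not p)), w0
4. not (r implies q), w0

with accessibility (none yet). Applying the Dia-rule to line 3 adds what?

a fresh world w1 with w0Rw1, and not Dia not q and (r and not p) at w1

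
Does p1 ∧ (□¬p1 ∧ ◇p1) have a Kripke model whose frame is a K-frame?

Unsatisfiable

1. p1 ∧ (□¬p1 ∧ ◇p1), w0
2. p1, w0   [∧-rule on 1]
3. □¬p1 ∧ ◇p1, w0   [∧-rule on 1]
4. □¬p1, w0   [∧-rule on 3]
5. ◇p1, w0   [∧-rule on 3]
6. p1, w1   [◇-rule on 5: fresh world w1, w0Rw1]
7. ¬p1, w1   [□-rule on 4 via w0Rw1]
Accessibility: w0Rw1
Branch closes: p1 and ¬p1 both at w1.
(One branch shown.) All branches close.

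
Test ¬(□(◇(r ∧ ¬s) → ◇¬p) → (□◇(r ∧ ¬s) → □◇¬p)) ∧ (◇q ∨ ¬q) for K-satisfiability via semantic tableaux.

1. ¬(□(◇(r ∧ ¬s) → ◇¬p) → (□◇(r ∧ ¬s) → □◇¬p)) ∧ (◇q ∨ ¬q), 0
2. ¬(□(◇(r ∧ ¬s) → ◇¬p) → (□◇(r ∧ ¬s) → □◇¬p)), 0   [∧-rule on 1]
3. ◇q ∨ ¬q, 0   [∧-rule on 1]
4. □(◇(r ∧ ¬s) → ◇¬p), 0   [¬→-rule on 2]
5. ¬(□◇(r ∧ ¬s) → □◇¬p), 0   [¬→-rule on 2]
6. □◇(r ∧ ¬s), 0   [¬→-rule on 5]
7. ¬□◇¬p, 0   [¬→-rule on 5]
8. ◇q, 0   [∨-rule on 3 (branches; this branch)]
9. ¬◇¬p, 1   [¬□-rule on 7: fresh world 1, 0R1]
10. ◇(r ∧ ¬s) → ◇¬p, 1   [□-rule on 4 via 0R1]
11. ◇(r ∧ ¬s), 1   [□-rule on 6 via 0R1]
12. ◇¬p, 1   [→-rule on 10 (branches; this branch)]
13. q, 2   [◇-rule on 8: fresh world 2, 0R2]
14. ◇(r ∧ ¬s) → ◇¬p, 2   [□-rule on 4 via 0R2]
15. ◇(r ∧ ¬s), 2   [□-rule on 6 via 0R2]
16. ◇¬p, 2   [→-rule on 14 (branches; this branch)]
17. r ∧ ¬s, 3   [◇-rule on 11: fresh world 3, 1R3]
18. r, 3   [∧-rule on 17]
19. ¬s, 3   [∧-rule on 17]
20. p, 3   [¬◇-rule on 9 via 1R3]
21. ¬p, 4   [◇-rule on 12: fresh world 4, 1R4]
22. p, 4   [¬◇-rule on 9 via 1R4]
Accessibility: 0R1, 0R2, 1R3, 1R4
Branch closes: p and ¬p both at 4.
(One branch shown.) All branches close.

Unsatisfiable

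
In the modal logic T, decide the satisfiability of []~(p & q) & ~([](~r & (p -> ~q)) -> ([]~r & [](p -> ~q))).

No, unsatisfiable

1. []~(p & q) & ~([](~r & (p -> ~q)) -> ([]~r & [](p -> ~q))), w0
2. []~(p & q), w0
3. ~([](~r & (p -> ~q)) -> ([]~r & [](p -> ~q))), w0
4. [](~r & (p -> ~q)), w0
5. ~([]~r & [](p -> ~q)), w0
6. ~(p & q), w0
7. ~r & (p -> ~q), w0
8. ~r, w0
9. p -> ~q, w0
10. ~[](p -> ~q), w0
11. ~q, w0
12. ~(p -> ~q), w1
13. p, w1
14. q, w1
15. ~(p & q), w1
16. ~r & (p -> ~q), w1
17. ~r, w1
18. p -> ~q, w1
19. ~q, w1
Accessibility: w0Rw0, w0Rw1, w1Rw1
Branch closes: q and ~q both at w1.
Every branch closes; the branch above is one of them.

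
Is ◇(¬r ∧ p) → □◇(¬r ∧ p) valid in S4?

Tableau for the negation ¬(◇(¬r ∧ p) → □◇(¬r ∧ p)):
1. ¬(◇(¬r ∧ p) → □◇(¬r ∧ p)), u
2. ◇(¬r ∧ p), u   [¬→-rule on 1]
3. ¬□◇(¬r ∧ p), u   [¬→-rule on 1]
4. ¬r ∧ p, v   [◇-rule on 2: fresh world v, uRv]
5. ¬r, v   [∧-rule on 4]
6. p, v   [∧-rule on 4]
7. ¬◇(¬r ∧ p), w   [¬□-rule on 3: fresh world w, uRw]
8. ¬(¬r ∧ p), w   [¬◇-rule on 7 via wRw]
9. ¬p, w   [¬∧-rule on 8 (branches; this branch)]
Accessibility: uRu, uRv, uRw, vRv, wRw
The negation has an open branch (countermodel exists).

Invalid (countermodel exists)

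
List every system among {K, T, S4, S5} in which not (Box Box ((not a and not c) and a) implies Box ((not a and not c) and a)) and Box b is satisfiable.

T-tableau for the formula:
1. not (Box Box ((not a and not c) and a) implies Box ((not a and not c) and a)) and Box b, 0
2. not (Box Box ((not a and not c) and a) implies Box ((not a and not c) and a)), 0
3. Box b, 0
4. Box Box ((not a and not c) and a), 0
5. not Box ((not a and not c) and a), 0
6. b, 0
7. Box ((not a and not c) and a), 0
8. (not a and not c) and a, 0
9. not a and not c, 0
10. a, 0
11. not a, 0
12. not c, 0
Accessibility: 0R0
Branch closes: a and not a both at 0.
Every branch closes (one shown): unsatisfiable in T, hence also in S4, S5 (every S4/S5-frame is a T-frame).
K-tableau for the formula:
1. not (Box Box ((not a and not c) and a) implies Box ((not a and not c) and a)) and Box b, 0
2. not (Box Box ((not a and not c) and a) implies Box ((not a and not c) and a)), 0
3. Box b, 0
4. Box Box ((not a and not c) and a), 0
5. not Box ((not a and not c) and a), 0
6. not ((not a and not c) and a), 1
7. b, 1
8. Box ((not a and not c) and a), 1
9. not a, 1
Accessibility: 0R1
Complete open branch: satisfiable in K.

K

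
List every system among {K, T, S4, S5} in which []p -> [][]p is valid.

S4, S5

T-tableau for the negation ~([]p -> [][]p):
1. ~([]p -> [][]p), w0
2. []p, w0
3. ~[][]p, w0
4. p, w0
5. ~[]p, w1
6. p, w1
7. ~p, w2
Accessibility: w0Rw0, w0Rw1, w1Rw1, w1Rw2, w2Rw2
Complete open branch: countermodel on a T-frame, so not valid in T, nor in K (the same frame is also a K-frame).
S4-tableau for the negation ~([]p -> [][]p):
1. ~([]p -> [][]p), w0
2. []p, w0
3. ~[][]p, w0
4. p, w0
5. ~[]p, w1
6. p, w1
7. ~p, w2
8. p, w2
Accessibility: w0Rw0, w0Rw1, w0Rw2, w1Rw1, w1Rw2, w2Rw2
Branch closes: p and ~p both at w2.
Every branch closes (one shown): valid in S4, hence also in S5 (every theorem of S4 is a theorem of S5).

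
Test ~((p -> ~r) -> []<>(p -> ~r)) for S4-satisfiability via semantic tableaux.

Satisfiable

1. ~((p -> ~r) -> []<>(p -> ~r)), 0
2. p -> ~r, 0
3. ~[]<>(p -> ~r), 0
4. ~r, 0
5. ~<>(p -> ~r), 1
6. ~(p -> ~r), 1
7. p, 1
8. r, 1
Accessibility: 0R0, 0R1, 1R1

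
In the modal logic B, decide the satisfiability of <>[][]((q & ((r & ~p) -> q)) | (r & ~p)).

Yes, satisfiable

1. <>[][]((q & ((r & ~p) -> q)) | (r & ~p)), 0
2. [][]((q & ((r & ~p) -> q)) | (r & ~p)), 1
3. []((q & ((r & ~p) -> q)) | (r & ~p)), 0
4. []((q & ((r & ~p) -> q)) | (r & ~p)), 1
5. (q & ((r & ~p) -> q)) | (r & ~p), 0
6. (q & ((r & ~p) -> q)) | (r & ~p), 1
7. r & ~p, 0
8. r, 0
9. ~p, 0
10. r & ~p, 1
11. r, 1
12. ~p, 1
Accessibility: 0R0, 0R1, 1R0, 1R1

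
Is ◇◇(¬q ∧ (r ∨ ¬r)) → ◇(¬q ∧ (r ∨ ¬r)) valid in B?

Not valid

Tableau for the negation ¬(◇◇(¬q ∧ (r ∨ ¬r)) → ◇(¬q ∧ (r ∨ ¬r))):
1. ¬(◇◇(¬q ∧ (r ∨ ¬r)) → ◇(¬q ∧ (r ∨ ¬r))), w0
2. ◇◇(¬q ∧ (r ∨ ¬r)), w0
3. ¬◇(¬q ∧ (r ∨ ¬r)), w0
4. ¬(¬q ∧ (r ∨ ¬r)), w0
5. q, w0
6. ◇(¬q ∧ (r ∨ ¬r)), w1
7. ¬(¬q ∧ (r ∨ ¬r)), w1
8. q, w1
9. ¬q ∧ (r ∨ ¬r), w2
10. ¬q, w2
11. r ∨ ¬r, w2
12. ¬r, w2
Accessibility: w0Rw0, w0Rw1, w1Rw0, w1Rw1, w1Rw2, w2Rw1, w2Rw2
The negation has an open branch (countermodel exists).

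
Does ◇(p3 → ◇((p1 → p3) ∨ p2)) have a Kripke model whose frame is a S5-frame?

1. ◇(p3 → ◇((p1 → p3) ∨ p2)), u
2. p3 → ◇((p1 → p3) ∨ p2), v
3. ◇((p1 → p3) ∨ p2), v
4. (p1 → p3) ∨ p2, w
5. p2, w
Accessibility: uRu, uRv, uRw, vRu, vRv, vRw, wRu, wRv, wRw

Satisfiable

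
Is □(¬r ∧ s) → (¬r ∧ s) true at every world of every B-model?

Valid

Tableau for the negation ¬(□(¬r ∧ s) → (¬r ∧ s)):
1. ¬(□(¬r ∧ s) → (¬r ∧ s)), 0
2. □(¬r ∧ s), 0   [¬→-rule on 1]
3. ¬(¬r ∧ s), 0   [¬→-rule on 1]
4. ¬r ∧ s, 0   [□-rule on 2 via 0R0]
5. ¬r, 0   [∧-rule on 4]
6. s, 0   [∧-rule on 4]
7. ¬s, 0   [¬∧-rule on 3 (branches; this branch)]
Accessibility: 0R0
Branch closes: s and ¬s both at 0.
Every branch of the negation's tableau closes; the branch above is one of them.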